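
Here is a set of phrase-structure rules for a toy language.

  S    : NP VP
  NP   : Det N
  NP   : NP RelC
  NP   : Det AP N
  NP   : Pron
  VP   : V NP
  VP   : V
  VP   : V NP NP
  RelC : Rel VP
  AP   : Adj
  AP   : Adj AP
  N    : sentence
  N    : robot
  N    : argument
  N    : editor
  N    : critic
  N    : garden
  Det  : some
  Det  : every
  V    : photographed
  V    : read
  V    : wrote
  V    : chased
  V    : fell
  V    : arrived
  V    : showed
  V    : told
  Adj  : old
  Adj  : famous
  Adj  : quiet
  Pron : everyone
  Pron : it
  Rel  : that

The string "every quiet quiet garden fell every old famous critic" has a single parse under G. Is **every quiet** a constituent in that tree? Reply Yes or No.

No

[S [NP [Det every] [AP [Adj quiet] [AP [Adj quiet]]] [N garden]] [VP [V fell] [NP [Det every] [AP [Adj old] [AP [Adj famous]]] [N critic]]]]
The smallest constituent containing 'every quiet' is the NP spanning 'every quiet quiet garden'; no single node in the tree dominates exactly the given words.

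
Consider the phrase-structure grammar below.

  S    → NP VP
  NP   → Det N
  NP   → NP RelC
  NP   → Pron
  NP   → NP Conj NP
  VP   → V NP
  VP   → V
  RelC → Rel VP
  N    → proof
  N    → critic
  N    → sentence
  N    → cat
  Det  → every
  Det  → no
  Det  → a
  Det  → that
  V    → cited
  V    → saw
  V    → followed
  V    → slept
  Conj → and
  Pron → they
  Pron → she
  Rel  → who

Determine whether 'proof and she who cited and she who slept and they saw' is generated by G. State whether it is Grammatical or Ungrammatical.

Ungrammatical

For S → NP VP, no prefix of the string parses as an NP.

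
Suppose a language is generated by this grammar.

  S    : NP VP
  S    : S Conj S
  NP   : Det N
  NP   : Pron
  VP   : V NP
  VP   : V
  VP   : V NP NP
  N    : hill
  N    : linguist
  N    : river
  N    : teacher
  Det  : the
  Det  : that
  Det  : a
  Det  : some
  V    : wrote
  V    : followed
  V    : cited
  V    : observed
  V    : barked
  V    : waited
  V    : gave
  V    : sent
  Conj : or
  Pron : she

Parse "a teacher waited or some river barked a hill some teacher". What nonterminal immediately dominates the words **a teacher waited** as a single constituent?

S

[S [S [NP [Det a] [N teacher]] [VP [V waited]]] [Conj or] [S [NP [Det some] [N river]] [VP [V barked] [NP [Det a] [N hill]] [NP [Det some] [N teacher]]]]]
The span 'a teacher waited' is the S node built by S → NP VP.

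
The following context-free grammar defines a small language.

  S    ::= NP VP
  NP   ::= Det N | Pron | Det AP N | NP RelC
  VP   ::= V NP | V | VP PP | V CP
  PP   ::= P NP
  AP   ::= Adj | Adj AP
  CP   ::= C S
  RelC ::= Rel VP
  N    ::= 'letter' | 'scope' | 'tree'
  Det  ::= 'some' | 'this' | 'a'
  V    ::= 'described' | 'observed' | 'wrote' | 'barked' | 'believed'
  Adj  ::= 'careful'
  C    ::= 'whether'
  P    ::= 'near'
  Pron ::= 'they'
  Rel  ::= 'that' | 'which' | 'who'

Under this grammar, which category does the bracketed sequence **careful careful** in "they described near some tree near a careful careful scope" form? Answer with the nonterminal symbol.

AP

[S [NP [Pron they]] [VP [VP [VP [V described]] [PP [P near] [NP [Det some] [N tree]]]] [PP [P near] [NP [Det a] [AP [Adj careful] [AP [Adj careful]]] [N scope]]]]]
The span 'careful careful' is the AP node built by AP → Adj AP.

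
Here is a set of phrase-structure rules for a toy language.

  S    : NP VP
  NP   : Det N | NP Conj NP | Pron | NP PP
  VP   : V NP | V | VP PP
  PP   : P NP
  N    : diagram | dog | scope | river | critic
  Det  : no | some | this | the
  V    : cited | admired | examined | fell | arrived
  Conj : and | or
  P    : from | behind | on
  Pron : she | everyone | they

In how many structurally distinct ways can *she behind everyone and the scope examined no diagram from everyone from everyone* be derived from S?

Two of the 10 distinct bracketings:
[S [NP [NP [NP [Pron she]] [PP [P behind] [NP [Pron everyone]]]] [Conj and] [NP [Det the] [N scope]]] [VP [V examined] [NP [NP [Det no] [N diagram]] [PP [P from] [NP [NP [Pron everyone]] [PP [P from] [NP [Pron everyone]]]]]]]]
[S [NP [NP [NP [Pron she]] [PP [P behind] [NP [Pron everyone]]]] [Conj and] [NP [Det the] [N scope]]] [VP [V examined] [NP [NP [NP [Det no] [N diagram]] [PP [P from] [NP [Pron everyone]]]] [PP [P from] [NP [Pron everyone]]]]]]
The trees differ in how a recursive rule is bracketed over the same span.

10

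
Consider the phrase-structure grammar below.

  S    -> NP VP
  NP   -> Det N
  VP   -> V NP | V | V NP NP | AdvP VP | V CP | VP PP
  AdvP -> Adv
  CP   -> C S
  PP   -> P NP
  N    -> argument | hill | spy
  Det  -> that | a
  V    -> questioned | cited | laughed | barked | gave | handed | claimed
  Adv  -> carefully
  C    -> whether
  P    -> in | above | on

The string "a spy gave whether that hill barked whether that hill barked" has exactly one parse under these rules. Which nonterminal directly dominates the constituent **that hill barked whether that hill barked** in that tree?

[S [NP [Det a] [N spy]] [VP [V gave] [CP [C whether] [S [NP [Det that] [N hill]] [VP [V barked] [CP [C whether] [S [NP [Det that] [N hill]] [VP [V barked]]]]]]]]]
The span 'that hill barked whether that hill barked' is the S node built by S → NP VP.
Its mother is the CP built by CP → C S.

CP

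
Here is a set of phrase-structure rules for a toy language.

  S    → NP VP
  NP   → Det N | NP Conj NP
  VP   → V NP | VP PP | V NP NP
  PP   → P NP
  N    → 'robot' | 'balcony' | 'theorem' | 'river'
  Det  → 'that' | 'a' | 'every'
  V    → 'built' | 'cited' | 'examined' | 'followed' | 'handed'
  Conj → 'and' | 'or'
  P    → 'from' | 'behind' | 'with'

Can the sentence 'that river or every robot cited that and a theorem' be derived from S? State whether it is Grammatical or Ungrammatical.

Ungrammatical

A Det word can never sit immediately before a Conj word in any string this grammar generates, so the substring 'that and' rules out a derivation.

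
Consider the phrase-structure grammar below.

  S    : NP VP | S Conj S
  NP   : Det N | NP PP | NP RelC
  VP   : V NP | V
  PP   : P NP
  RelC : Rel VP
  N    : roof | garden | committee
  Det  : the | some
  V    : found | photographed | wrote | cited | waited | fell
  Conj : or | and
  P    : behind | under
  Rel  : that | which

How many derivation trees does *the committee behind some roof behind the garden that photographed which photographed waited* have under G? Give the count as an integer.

9

Two of the 9 distinct bracketings:
[S [NP [NP [Det the] [N committee]] [PP [P behind] [NP [NP [Det some] [N roof]] [PP [P behind] [NP [NP [NP [Det the] [N garden]] [RelC [Rel that] [VP [V photographed]]]] [RelC [Rel which] [VP [V photographed]]]]]]]] [VP [V waited]]]
[S [NP [NP [Det the] [N committee]] [PP [P behind] [NP [NP [NP [Det some] [N roof]] [PP [P behind] [NP [NP [Det the] [N garden]] [RelC [Rel that] [VP [V photographed]]]]]] [RelC [Rel which] [VP [V photographed]]]]]] [VP [V waited]]]
The trees differ in how a recursive rule is bracketed over the same span.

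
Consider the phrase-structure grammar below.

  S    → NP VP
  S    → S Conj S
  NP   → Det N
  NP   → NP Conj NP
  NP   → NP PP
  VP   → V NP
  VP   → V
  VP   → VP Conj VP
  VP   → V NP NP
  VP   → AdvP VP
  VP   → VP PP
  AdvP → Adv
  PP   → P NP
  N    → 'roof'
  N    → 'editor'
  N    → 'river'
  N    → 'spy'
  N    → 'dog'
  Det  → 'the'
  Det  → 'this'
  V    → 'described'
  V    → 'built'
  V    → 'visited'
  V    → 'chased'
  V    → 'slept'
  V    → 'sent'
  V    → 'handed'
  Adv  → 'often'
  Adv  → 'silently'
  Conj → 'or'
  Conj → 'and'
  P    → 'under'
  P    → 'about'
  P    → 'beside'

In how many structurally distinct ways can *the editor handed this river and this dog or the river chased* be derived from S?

2

The two bracketings:
[S [S [NP [Det the] [N editor]] [VP [V handed] [NP [Det this] [N river]]]] [Conj and] [S [NP [NP [Det this] [N dog]] [Conj or] [NP [Det the] [N river]]] [VP [V chased]]]]
[S [S [NP [Det the] [N editor]] [VP [V handed] [NP [NP [Det this] [N river]] [Conj and] [NP [Det this] [N dog]]]]] [Conj or] [S [NP [Det the] [N river]] [VP [V chased]]]]
The trees differ in how a recursive rule is bracketed over the same span.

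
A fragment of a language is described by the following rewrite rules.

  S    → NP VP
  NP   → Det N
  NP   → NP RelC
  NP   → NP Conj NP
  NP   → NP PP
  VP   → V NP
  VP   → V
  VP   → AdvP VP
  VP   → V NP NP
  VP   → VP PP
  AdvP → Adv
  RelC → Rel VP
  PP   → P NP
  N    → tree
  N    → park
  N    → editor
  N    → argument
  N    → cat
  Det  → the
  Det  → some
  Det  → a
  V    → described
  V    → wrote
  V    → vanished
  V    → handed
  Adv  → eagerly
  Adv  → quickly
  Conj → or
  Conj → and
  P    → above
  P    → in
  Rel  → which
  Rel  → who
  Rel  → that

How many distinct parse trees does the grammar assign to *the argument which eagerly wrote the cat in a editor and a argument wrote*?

9

Two of the 9 distinct bracketings:
[S [NP [NP [Det the] [N argument]] [RelC [Rel which] [VP [AdvP [Adv eagerly]] [VP [V wrote] [NP [NP [NP [Det the] [N cat]] [PP [P in] [NP [Det a] [N editor]]]] [Conj and] [NP [Det a] [N argument]]]]]]] [VP [V wrote]]]
[S [NP [NP [Det the] [N argument]] [RelC [Rel which] [VP [AdvP [Adv eagerly]] [VP [V wrote] [NP [NP [Det the] [N cat]] [PP [P in] [NP [NP [Det a] [N editor]] [Conj and] [NP [Det a] [N argument]]]]]]]]] [VP [V wrote]]]
The trees differ in how a recursive rule is bracketed over the same span.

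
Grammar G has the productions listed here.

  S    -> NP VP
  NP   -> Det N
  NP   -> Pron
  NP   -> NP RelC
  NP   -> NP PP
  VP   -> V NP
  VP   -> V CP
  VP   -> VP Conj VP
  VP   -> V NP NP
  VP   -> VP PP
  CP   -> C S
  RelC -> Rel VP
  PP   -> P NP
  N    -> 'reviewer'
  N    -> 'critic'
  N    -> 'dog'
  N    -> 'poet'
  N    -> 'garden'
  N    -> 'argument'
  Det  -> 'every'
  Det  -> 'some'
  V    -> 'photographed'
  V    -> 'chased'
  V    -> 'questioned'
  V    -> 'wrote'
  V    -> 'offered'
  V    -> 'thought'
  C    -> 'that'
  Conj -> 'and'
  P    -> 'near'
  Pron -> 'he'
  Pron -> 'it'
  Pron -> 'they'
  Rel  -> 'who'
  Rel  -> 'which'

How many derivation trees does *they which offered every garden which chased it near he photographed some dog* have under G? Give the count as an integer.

8

Two of the 8 distinct bracketings:
[S [NP [NP [Pron they]] [RelC [Rel which] [VP [V offered] [NP [NP [Det every] [N garden]] [RelC [Rel which] [VP [V chased] [NP [NP [Pron it]] [PP [P near] [NP [Pron he]]]]]]]]]] [VP [V photographed] [NP [Det some] [N dog]]]]
[S [NP [NP [Pron they]] [RelC [Rel which] [VP [V offered] [NP [NP [Det every] [N garden]] [RelC [Rel which] [VP [VP [V chased] [NP [Pron it]]] [PP [P near] [NP [Pron he]]]]]]]]] [VP [V photographed] [NP [Det some] [N dog]]]]
The difference turns on whether NP → NP PP is used at the relevant span, versus an alternative expansion of NP.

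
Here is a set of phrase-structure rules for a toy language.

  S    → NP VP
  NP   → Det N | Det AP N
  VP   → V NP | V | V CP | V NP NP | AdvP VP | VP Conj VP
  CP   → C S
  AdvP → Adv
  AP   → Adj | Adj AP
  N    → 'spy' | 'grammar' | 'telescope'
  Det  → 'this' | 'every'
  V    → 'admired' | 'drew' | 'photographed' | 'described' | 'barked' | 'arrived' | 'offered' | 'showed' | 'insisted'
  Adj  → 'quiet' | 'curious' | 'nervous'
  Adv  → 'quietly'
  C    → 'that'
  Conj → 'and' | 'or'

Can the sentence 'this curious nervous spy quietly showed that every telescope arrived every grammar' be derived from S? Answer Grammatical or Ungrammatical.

[S [NP [Det this] [AP [Adj curious] [AP [Adj nervous]]] [N spy]] [VP [AdvP [Adv quietly]] [VP [V showed] [CP [C that] [S [NP [Det every] [N telescope]] [VP [V arrived] [NP [Det every] [N grammar]]]]]]]]
Each bracket corresponds to one application of a listed rule, so the string is derivable from S.

Grammatical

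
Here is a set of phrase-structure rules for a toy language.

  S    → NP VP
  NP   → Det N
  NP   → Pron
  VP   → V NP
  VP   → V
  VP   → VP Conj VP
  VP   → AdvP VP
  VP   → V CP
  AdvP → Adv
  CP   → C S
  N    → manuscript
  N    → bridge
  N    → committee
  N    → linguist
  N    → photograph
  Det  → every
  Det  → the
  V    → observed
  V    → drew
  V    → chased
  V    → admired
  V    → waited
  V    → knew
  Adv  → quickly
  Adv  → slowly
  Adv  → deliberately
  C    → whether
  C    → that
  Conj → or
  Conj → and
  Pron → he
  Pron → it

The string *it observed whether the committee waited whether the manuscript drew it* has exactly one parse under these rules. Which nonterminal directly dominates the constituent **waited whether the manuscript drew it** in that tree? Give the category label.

S

S
  NP
    Pron: it
  VP
    V: observed
    CP
      C: whether
      S
        NP
          Det: the
          N: committee
        VP
          V: waited
          CP
            C: whether
            S
              NP
                Det: the
                N: manuscript
              VP
                V: drew
                NP
                  Pron: it
The span 'waited whether the manuscript drew it' is the VP node built by VP → V CP.
Its mother is the S built by S → NP VP.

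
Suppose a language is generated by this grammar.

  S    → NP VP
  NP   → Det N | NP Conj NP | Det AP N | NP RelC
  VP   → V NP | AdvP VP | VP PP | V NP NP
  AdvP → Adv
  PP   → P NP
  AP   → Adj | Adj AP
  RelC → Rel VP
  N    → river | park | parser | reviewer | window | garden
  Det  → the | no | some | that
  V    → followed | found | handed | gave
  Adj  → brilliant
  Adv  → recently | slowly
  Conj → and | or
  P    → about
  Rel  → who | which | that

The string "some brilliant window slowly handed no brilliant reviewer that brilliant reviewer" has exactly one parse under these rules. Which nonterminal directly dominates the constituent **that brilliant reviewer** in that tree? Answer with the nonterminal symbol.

S
  NP
    Det: some
    AP
      Adj: brilliant
    N: window
  VP
    AdvP
      Adv: slowly
    VP
      V: handed
      NP
        Det: no
        AP
          Adj: brilliant
        N: reviewer
      NP
        Det: that
        AP
          Adj: brilliant
        N: reviewer
The span 'that brilliant reviewer' is the NP node built by NP → Det AP N.
Its mother is the VP built by VP → V NP NP.

VP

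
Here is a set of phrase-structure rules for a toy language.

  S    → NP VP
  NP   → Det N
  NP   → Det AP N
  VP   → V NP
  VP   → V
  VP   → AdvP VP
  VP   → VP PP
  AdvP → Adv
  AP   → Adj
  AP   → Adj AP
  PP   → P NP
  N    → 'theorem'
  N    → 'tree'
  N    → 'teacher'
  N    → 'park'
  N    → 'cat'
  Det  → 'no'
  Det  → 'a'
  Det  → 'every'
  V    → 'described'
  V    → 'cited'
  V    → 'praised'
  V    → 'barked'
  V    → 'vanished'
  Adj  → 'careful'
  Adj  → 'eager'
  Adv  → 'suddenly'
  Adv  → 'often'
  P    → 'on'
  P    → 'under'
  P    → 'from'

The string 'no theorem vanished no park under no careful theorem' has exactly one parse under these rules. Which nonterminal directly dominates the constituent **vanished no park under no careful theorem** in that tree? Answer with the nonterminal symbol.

S

[S [NP [Det no] [N theorem]] [VP [VP [V vanished] [NP [Det no] [N park]]] [PP [P under] [NP [Det no] [AP [Adj careful]] [N theorem]]]]]
The span 'vanished no park under no careful theorem' is the VP node built by VP → VP PP.
Its mother is the S built by S → NP VP.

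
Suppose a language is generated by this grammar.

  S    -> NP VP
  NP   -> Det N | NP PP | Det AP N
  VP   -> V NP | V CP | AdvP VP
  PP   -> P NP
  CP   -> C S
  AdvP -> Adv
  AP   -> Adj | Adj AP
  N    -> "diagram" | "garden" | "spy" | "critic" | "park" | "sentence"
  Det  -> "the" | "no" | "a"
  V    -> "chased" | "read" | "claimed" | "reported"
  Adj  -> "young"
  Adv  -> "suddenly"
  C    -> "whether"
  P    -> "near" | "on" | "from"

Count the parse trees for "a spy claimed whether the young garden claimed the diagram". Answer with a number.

1

[S [NP [Det a] [N spy]] [VP [V claimed] [CP [C whether] [S [NP [Det the] [AP [Adj young]] [N garden]] [VP [V claimed] [NP [Det the] [N diagram]]]]]]]
No rule offers an alternative attachment or grouping for any span, so this is the only derivation.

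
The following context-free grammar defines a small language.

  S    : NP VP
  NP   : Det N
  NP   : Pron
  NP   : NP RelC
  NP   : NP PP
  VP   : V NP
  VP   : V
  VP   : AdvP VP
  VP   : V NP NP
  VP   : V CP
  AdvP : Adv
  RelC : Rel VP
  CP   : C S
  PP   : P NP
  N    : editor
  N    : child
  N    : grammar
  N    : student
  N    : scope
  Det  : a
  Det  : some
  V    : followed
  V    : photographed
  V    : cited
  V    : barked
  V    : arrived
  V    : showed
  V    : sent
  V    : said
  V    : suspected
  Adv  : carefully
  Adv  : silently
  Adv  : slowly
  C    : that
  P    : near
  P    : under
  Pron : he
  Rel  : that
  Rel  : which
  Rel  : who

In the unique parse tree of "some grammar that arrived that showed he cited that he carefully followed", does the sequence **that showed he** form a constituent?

[S [NP [NP [NP [Det some] [N grammar]] [RelC [Rel that] [VP [V arrived]]]] [RelC [Rel that] [VP [V showed] [NP [Pron he]]]]] [VP [V cited] [CP [C that] [S [NP [Pron he]] [VP [AdvP [Adv carefully]] [VP [V followed]]]]]]]
The words 'that showed he' are exhaustively dominated by a single RelC node (built by RelC → Rel VP), so they form a constituent.

Yes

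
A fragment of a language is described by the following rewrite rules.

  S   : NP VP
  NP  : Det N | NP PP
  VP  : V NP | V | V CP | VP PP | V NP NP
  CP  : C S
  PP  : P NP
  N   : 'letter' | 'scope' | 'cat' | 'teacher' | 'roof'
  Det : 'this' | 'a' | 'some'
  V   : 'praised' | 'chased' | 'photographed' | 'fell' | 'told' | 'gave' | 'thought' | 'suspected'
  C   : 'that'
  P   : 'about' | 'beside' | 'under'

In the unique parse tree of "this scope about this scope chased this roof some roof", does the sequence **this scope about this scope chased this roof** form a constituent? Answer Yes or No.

[S [NP [NP [Det this] [N scope]] [PP [P about] [NP [Det this] [N scope]]]] [VP [V chased] [NP [Det this] [N roof]] [NP [Det some] [N roof]]]]
The smallest constituent containing 'this scope about this scope chased this roof' is the S spanning 'this scope about this scope chased this roof some roof'; no single node in the tree dominates exactly the given words.

No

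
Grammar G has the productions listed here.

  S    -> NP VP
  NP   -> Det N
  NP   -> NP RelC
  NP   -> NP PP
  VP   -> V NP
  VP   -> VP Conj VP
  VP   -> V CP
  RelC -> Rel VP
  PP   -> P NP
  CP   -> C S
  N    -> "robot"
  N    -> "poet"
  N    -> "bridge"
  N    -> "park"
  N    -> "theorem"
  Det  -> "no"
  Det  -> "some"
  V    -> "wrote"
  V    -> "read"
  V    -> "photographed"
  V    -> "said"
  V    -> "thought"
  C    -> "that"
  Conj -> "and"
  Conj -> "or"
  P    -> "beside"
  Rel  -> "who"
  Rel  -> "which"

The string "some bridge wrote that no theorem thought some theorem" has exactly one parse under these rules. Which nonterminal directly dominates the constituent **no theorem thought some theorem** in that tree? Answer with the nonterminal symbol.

[S [NP [Det some] [N bridge]] [VP [V wrote] [CP [C that] [S [NP [Det no] [N theorem]] [VP [V thought] [NP [Det some] [N theorem]]]]]]]
The span 'no theorem thought some theorem' is the S node built by S → NP VP.
Its mother is the CP built by CP → C S.

CP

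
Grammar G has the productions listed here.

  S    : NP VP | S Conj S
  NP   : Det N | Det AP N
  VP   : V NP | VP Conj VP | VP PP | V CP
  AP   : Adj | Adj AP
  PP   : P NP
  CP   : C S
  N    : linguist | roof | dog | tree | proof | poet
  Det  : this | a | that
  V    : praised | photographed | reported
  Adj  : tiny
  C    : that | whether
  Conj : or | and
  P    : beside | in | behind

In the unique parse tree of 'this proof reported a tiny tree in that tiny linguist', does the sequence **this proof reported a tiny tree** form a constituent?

[S [NP [Det this] [N proof]] [VP [VP [V reported] [NP [Det a] [AP [Adj tiny]] [N tree]]] [PP [P in] [NP [Det that] [AP [Adj tiny]] [N linguist]]]]]
The smallest constituent containing 'this proof reported a tiny tree' is the S spanning 'this proof reported a tiny tree in that tiny linguist'; no single node in the tree dominates exactly the given words.

No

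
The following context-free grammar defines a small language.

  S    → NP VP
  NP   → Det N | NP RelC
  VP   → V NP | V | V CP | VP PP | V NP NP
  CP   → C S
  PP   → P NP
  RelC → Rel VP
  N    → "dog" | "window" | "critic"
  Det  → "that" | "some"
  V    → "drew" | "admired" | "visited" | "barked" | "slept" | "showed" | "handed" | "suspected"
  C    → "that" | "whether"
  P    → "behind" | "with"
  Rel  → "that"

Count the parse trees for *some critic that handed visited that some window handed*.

[S [NP [NP [Det some] [N critic]] [RelC [Rel that] [VP [V handed]]]] [VP [V visited] [CP [C that] [S [NP [Det some] [N window]] [VP [V handed]]]]]]
No rule offers an alternative attachment or grouping for any span, so this is the only derivation.

1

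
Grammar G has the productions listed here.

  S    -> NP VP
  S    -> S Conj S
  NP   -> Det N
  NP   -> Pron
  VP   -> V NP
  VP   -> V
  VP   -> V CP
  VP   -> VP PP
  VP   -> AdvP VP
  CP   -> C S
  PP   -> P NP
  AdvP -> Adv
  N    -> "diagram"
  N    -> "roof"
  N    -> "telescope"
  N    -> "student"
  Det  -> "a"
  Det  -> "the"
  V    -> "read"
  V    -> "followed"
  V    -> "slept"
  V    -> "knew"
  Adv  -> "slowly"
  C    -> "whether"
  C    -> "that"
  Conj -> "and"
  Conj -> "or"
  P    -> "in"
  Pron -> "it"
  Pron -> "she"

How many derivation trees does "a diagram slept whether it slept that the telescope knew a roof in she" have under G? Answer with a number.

3

Two of the 3 distinct bracketings:
[S [NP [Det a] [N diagram]] [VP [V slept] [CP [C whether] [S [NP [Pron it]] [VP [V slept] [CP [C that] [S [NP [Det the] [N telescope]] [VP [VP [V knew] [NP [Det a] [N roof]]] [PP [P in] [NP [Pron she]]]]]]]]]]]
[S [NP [Det a] [N diagram]] [VP [V slept] [CP [C whether] [S [NP [Pron it]] [VP [VP [V slept] [CP [C that] [S [NP [Det the] [N telescope]] [VP [V knew] [NP [Det a] [N roof]]]]]] [PP [P in] [NP [Pron she]]]]]]]]
The trees differ in how a recursive rule is bracketed over the same span.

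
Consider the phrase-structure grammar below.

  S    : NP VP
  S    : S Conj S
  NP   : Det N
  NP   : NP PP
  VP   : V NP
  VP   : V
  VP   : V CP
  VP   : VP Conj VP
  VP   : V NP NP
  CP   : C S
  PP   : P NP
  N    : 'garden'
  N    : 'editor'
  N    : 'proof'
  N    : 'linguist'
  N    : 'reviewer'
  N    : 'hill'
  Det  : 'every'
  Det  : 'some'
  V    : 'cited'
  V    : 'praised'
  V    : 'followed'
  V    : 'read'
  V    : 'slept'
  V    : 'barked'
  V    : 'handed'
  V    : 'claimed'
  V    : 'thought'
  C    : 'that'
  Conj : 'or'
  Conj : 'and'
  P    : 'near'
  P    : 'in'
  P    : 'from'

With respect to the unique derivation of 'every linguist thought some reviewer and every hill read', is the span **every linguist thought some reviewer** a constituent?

[S [S [NP [Det every] [N linguist]] [VP [V thought] [NP [Det some] [N reviewer]]]] [Conj and] [S [NP [Det every] [N hill]] [VP [V read]]]]
The words 'every linguist thought some reviewer' are exhaustively dominated by a single S node (built by S → NP VP), so they form a constituent.

Yes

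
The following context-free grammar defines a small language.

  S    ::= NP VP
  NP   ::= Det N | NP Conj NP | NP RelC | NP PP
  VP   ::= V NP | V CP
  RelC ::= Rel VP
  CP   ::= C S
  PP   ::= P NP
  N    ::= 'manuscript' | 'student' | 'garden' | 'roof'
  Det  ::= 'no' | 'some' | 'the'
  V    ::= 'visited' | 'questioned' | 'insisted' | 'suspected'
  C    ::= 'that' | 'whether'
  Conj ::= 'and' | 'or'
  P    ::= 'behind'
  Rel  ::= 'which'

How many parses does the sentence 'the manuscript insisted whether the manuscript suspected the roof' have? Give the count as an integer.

1

[S [NP [Det the] [N manuscript]] [VP [V insisted] [CP [C whether] [S [NP [Det the] [N manuscript]] [VP [V suspected] [NP [Det the] [N roof]]]]]]]
No rule offers an alternative attachment or grouping for any span, so this is the only derivation.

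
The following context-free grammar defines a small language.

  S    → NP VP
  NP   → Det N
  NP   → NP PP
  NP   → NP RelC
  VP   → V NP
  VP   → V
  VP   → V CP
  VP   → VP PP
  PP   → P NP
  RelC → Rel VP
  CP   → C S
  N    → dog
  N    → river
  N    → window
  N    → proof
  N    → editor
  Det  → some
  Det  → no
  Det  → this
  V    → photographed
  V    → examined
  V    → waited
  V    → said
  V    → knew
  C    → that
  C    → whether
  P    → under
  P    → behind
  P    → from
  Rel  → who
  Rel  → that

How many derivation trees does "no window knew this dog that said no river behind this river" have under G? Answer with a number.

4

Two of the 4 distinct bracketings:
[S [NP [Det no] [N window]] [VP [V knew] [NP [NP [NP [Det this] [N dog]] [RelC [Rel that] [VP [V said] [NP [Det no] [N river]]]]] [PP [P behind] [NP [Det this] [N river]]]]]]
[S [NP [Det no] [N window]] [VP [V knew] [NP [NP [Det this] [N dog]] [RelC [Rel that] [VP [V said] [NP [NP [Det no] [N river]] [PP [P behind] [NP [Det this] [N river]]]]]]]]]
The trees differ in how a recursive rule is bracketed over the same span.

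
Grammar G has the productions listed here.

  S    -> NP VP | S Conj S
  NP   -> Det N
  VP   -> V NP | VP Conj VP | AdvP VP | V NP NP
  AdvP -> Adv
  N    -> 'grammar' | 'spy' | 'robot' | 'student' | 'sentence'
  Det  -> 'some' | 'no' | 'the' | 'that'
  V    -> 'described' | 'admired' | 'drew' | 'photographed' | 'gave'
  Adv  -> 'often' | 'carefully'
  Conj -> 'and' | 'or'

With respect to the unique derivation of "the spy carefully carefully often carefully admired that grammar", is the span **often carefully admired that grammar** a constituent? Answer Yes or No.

[S [NP [Det the] [N spy]] [VP [AdvP [Adv carefully]] [VP [AdvP [Adv carefully]] [VP [AdvP [Adv often]] [VP [AdvP [Adv carefully]] [VP [V admired] [NP [Det that] [N grammar]]]]]]]]
The words 'often carefully admired that grammar' are exhaustively dominated by a single VP node (built by VP → AdvP VP), so they form a constituent.

Yes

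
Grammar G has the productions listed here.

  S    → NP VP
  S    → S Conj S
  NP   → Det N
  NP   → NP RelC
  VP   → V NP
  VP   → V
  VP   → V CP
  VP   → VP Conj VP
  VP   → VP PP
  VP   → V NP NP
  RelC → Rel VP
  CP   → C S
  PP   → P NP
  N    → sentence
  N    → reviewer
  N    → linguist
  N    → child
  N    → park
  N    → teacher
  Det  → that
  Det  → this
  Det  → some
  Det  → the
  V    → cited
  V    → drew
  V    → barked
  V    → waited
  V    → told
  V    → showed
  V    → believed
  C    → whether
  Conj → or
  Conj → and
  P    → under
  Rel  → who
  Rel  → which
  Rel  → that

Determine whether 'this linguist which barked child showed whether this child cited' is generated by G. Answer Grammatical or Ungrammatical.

A V word can never sit immediately before an N word in any string this grammar generates, so the substring 'barked child' rules out a derivation.

Ungrammatical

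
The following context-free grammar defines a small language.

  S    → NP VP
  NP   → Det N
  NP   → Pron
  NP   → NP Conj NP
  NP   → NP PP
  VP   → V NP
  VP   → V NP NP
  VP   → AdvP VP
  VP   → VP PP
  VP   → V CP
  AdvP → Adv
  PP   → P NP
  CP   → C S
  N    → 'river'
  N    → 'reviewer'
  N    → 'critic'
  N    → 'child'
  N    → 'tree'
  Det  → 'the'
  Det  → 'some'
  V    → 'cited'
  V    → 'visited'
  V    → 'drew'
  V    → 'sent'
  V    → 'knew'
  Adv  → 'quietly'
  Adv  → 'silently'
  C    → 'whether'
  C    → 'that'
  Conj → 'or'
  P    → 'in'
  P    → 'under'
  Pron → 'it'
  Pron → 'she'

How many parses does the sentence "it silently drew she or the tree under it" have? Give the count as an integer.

Two of the 4 distinct bracketings:
[S [NP [Pron it]] [VP [AdvP [Adv silently]] [VP [V drew] [NP [NP [Pron she]] [Conj or] [NP [NP [Det the] [N tree]] [PP [P under] [NP [Pron it]]]]]]]]
[S [NP [Pron it]] [VP [AdvP [Adv silently]] [VP [V drew] [NP [NP [NP [Pron she]] [Conj or] [NP [Det the] [N tree]]] [PP [P under] [NP [Pron it]]]]]]]
The trees differ in how a recursive rule is bracketed over the same span.

4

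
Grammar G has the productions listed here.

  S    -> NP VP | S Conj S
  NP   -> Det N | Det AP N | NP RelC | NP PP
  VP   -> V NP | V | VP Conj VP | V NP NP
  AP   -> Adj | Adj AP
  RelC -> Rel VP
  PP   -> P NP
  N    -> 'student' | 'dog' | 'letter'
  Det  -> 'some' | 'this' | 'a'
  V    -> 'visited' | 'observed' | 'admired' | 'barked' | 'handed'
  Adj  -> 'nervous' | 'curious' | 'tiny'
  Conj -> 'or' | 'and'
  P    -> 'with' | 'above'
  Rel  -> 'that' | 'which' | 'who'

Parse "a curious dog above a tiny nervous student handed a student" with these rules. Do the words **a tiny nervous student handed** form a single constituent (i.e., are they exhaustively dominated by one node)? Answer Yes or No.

No

[S [NP [NP [Det a] [AP [Adj curious]] [N dog]] [PP [P above] [NP [Det a] [AP [Adj tiny] [AP [Adj nervous]]] [N student]]]] [VP [V handed] [NP [Det a] [N student]]]]
The smallest constituent containing 'a tiny nervous student handed' is the S spanning 'a curious dog above a tiny nervous student handed a student'; no single node in the tree dominates exactly the given words.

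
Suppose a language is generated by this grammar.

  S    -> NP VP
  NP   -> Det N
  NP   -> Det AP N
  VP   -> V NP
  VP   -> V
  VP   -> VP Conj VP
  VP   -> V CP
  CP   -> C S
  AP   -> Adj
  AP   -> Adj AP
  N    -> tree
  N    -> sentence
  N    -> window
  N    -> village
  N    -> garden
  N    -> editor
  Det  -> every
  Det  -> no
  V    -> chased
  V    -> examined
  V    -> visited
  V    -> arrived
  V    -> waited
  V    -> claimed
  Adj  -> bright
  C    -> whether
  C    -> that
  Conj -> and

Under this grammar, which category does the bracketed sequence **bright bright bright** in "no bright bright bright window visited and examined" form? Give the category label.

AP

S
  NP
    Det: no
    AP
      Adj: bright
      AP
        Adj: bright
        AP
          Adj: bright
    N: window
  VP
    VP
      V: visited
    Conj: and
    VP
      V: examined
The span 'bright bright bright' is the AP node built by AP → Adj AP.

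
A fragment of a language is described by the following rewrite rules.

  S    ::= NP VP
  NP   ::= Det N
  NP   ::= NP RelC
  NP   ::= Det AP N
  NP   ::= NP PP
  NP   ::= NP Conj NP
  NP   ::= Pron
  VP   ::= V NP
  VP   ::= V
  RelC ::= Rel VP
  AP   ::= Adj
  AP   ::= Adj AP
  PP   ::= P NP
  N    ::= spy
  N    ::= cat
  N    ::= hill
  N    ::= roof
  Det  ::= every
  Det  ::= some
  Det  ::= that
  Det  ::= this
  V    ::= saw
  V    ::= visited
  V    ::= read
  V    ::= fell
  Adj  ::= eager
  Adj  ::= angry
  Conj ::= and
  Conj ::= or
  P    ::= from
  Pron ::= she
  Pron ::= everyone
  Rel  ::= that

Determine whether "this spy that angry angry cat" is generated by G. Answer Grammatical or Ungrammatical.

For S → NP VP, the only prefix that parses as NP is 'this spy', but the remainder 'that angry angry cat' is not a VP under these rules.

Ungrammatical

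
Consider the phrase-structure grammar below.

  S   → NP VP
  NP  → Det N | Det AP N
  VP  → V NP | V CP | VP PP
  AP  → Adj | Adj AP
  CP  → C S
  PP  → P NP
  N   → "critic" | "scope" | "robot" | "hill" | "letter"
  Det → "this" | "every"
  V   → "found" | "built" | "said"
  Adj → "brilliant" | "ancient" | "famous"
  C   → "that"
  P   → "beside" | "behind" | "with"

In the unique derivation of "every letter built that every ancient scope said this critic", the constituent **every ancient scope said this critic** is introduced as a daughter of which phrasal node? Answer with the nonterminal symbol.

[S [NP [Det every] [N letter]] [VP [V built] [CP [C that] [S [NP [Det every] [AP [Adj ancient]] [N scope]] [VP [V said] [NP [Det this] [N critic]]]]]]]
The span 'every ancient scope said this critic' is the S node built by S → NP VP.
Its mother is the CP built by CP → C S.

CP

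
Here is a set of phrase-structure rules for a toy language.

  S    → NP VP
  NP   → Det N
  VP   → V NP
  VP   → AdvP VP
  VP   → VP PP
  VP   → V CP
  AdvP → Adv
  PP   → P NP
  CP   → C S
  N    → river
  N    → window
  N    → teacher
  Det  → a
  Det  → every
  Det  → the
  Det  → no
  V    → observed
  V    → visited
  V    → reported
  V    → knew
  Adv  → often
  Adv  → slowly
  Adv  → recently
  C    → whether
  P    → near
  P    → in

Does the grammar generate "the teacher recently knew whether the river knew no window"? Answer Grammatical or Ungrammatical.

[S [NP [Det the] [N teacher]] [VP [AdvP [Adv recently]] [VP [V knew] [CP [C whether] [S [NP [Det the] [N river]] [VP [V knew] [NP [Det no] [N window]]]]]]]]
The bracketing above is licensed at every node by one of the given productions, with S at the root.

Grammatical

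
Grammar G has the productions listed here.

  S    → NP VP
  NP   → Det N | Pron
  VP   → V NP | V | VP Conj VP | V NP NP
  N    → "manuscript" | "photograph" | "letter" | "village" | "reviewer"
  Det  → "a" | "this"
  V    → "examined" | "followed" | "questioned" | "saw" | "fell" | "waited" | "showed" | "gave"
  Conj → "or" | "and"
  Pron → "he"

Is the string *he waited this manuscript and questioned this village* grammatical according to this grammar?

[S [NP [Pron he]] [VP [VP [V waited] [NP [Det this] [N manuscript]]] [Conj and] [VP [V questioned] [NP [Det this] [N village]]]]]
The bracketing above is licensed at every node by one of the given productions, with S at the root.

Grammatical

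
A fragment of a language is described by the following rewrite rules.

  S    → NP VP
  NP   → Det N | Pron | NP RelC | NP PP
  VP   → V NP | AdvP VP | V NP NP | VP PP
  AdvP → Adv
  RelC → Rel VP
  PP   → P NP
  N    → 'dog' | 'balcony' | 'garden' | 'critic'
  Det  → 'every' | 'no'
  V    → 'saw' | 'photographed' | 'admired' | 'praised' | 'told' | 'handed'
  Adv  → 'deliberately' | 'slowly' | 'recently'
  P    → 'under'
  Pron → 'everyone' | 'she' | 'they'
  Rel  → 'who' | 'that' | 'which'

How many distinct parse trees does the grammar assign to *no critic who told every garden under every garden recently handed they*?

Two of the 3 distinct bracketings:
[S [NP [NP [Det no] [N critic]] [RelC [Rel who] [VP [V told] [NP [NP [Det every] [N garden]] [PP [P under] [NP [Det every] [N garden]]]]]]] [VP [AdvP [Adv recently]] [VP [V handed] [NP [Pron they]]]]]
[S [NP [NP [Det no] [N critic]] [RelC [Rel who] [VP [VP [V told] [NP [Det every] [N garden]]] [PP [P under] [NP [Det every] [N garden]]]]]] [VP [AdvP [Adv recently]] [VP [V handed] [NP [Pron they]]]]]
The difference turns on whether NP → NP PP is used at the relevant span, versus an alternative expansion of NP.

3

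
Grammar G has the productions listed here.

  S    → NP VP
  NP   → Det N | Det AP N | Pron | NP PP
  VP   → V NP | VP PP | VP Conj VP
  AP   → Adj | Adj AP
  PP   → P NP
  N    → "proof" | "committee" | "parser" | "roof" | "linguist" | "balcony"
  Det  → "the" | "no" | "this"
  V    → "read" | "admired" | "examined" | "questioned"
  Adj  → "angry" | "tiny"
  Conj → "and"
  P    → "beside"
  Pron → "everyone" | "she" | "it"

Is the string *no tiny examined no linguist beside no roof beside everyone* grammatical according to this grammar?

An Adj word can never sit immediately before a V word in any string this grammar generates, so the substring 'tiny examined' rules out a derivation.

Ungrammatical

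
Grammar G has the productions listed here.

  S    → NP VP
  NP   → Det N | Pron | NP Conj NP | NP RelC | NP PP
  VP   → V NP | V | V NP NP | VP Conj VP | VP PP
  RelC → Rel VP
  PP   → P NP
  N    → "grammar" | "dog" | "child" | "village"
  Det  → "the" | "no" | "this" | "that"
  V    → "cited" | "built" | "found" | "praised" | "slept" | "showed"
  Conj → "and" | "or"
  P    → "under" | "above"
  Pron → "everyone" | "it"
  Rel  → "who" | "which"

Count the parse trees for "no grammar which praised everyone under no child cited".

Two of the 3 distinct bracketings:
[S [NP [NP [Det no] [N grammar]] [RelC [Rel which] [VP [V praised] [NP [NP [Pron everyone]] [PP [P under] [NP [Det no] [N child]]]]]]] [VP [V cited]]]
[S [NP [NP [Det no] [N grammar]] [RelC [Rel which] [VP [VP [V praised] [NP [Pron everyone]]] [PP [P under] [NP [Det no] [N child]]]]]] [VP [V cited]]]
The difference turns on whether NP → NP PP is used at the relevant span, versus an alternative expansion of NP.

3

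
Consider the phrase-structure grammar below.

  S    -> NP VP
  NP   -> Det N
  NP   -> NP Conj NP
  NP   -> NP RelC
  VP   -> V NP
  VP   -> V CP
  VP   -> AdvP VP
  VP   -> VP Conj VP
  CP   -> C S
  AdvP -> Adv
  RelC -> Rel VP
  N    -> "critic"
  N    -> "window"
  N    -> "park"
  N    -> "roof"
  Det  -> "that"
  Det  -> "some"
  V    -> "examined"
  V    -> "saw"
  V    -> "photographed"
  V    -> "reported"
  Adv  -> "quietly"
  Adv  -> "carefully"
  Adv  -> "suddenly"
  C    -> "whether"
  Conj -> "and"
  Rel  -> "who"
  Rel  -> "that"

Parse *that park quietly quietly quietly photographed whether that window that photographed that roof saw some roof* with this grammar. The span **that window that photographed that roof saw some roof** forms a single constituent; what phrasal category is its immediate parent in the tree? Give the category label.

[S [NP [Det that] [N park]] [VP [AdvP [Adv quietly]] [VP [AdvP [Adv quietly]] [VP [AdvP [Adv quietly]] [VP [V photographed] [CP [C whether] [S [NP [NP [Det that] [N window]] [RelC [Rel that] [VP [V photographed] [NP [Det that] [N roof]]]]] [VP [V saw] [NP [Det some] [N roof]]]]]]]]]]
The span 'that window that photographed that roof saw some roof' is the S node built by S → NP VP.
Its mother is the CP built by CP → C S.

CP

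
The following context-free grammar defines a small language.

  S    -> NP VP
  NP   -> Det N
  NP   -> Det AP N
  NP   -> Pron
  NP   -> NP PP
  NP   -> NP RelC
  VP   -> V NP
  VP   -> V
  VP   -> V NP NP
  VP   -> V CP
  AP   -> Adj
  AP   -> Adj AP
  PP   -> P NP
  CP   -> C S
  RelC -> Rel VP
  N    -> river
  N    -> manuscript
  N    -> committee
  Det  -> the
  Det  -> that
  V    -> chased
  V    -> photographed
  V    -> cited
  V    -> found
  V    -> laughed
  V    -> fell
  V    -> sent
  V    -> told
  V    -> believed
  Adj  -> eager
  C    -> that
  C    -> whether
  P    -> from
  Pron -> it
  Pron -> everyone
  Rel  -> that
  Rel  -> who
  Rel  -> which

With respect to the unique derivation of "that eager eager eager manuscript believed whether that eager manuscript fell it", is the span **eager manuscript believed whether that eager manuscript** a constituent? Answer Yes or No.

No

[S [NP [Det that] [AP [Adj eager] [AP [Adj eager] [AP [Adj eager]]]] [N manuscript]] [VP [V believed] [CP [C whether] [S [NP [Det that] [AP [Adj eager]] [N manuscript]] [VP [V fell] [NP [Pron it]]]]]]]
The smallest constituent containing 'eager manuscript believed whether that eager manuscript' is the S spanning 'that eager eager eager manuscript believed whether that eager manuscript fell it'; no single node in the tree dominates exactly the given words.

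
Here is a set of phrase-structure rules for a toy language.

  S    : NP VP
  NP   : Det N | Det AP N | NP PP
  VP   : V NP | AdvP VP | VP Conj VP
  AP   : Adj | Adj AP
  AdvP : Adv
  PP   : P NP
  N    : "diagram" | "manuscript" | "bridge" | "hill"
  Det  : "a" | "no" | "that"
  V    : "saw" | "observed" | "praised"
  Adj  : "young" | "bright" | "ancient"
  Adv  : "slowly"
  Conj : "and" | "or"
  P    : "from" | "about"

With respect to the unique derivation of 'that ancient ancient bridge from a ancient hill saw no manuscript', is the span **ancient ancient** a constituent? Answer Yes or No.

Yes

[S [NP [NP [Det that] [AP [Adj ancient] [AP [Adj ancient]]] [N bridge]] [PP [P from] [NP [Det a] [AP [Adj ancient]] [N hill]]]] [VP [V saw] [NP [Det no] [N manuscript]]]]
The words 'ancient ancient' are exhaustively dominated by a single AP node (built by AP → Adj AP), so they form a constituent.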